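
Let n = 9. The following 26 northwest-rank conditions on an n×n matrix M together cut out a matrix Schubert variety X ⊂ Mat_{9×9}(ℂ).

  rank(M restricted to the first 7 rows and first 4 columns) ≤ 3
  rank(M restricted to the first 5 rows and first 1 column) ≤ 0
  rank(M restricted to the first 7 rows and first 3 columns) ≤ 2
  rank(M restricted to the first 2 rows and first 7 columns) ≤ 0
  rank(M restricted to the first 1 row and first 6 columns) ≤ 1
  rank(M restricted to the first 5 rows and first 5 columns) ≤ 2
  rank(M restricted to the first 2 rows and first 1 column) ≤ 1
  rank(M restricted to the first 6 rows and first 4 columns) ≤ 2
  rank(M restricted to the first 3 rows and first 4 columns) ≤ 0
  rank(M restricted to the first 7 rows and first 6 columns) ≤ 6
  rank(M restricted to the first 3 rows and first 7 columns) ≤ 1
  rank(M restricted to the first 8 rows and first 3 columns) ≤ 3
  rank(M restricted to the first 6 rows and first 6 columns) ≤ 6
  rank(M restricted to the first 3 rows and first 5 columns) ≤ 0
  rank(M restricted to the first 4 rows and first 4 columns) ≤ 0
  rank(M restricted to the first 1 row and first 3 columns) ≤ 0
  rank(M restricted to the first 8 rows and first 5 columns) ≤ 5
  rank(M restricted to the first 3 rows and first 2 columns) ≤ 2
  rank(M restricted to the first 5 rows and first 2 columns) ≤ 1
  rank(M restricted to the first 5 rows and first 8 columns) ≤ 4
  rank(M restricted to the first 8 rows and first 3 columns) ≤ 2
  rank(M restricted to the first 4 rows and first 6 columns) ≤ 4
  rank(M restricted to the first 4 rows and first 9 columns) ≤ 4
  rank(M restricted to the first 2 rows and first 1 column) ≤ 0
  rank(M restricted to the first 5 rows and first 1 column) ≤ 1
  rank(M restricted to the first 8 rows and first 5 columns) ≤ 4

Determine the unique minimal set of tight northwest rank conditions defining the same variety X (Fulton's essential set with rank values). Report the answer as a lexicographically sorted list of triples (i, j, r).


The tightest implied rank at each (i,j), from the 26 conditions:

  R[1]: 0 | 0 | 0 | 0 | 0 | 0 | 0 | 1 | 1
  R[2]: 0 | 0 | 0 | 0 | 0 | 0 | 0 | 1 | 2
  R[3]: 0 | 0 | 0 | 0 | 0 | 1 | 1 | 2 | 3
  R[4]: 0 | 0 | 0 | 0 | 1 | 2 | 2 | 3 | 4
  R[5]: 0 | 1 | 1 | 1 | 2 | 3 | 3 | 4 | 5
  R[6]: 1 | 2 | 2 | 2 | 3 | 4 | 4 | 5 | 6
  R[7]: 1 | 2 | 2 | 3 | 4 | 5 | 5 | 6 | 7
  R[8]: 1 | 2 | 2 | 3 | 4 | 5 | 6 | 7 | 8
  R[9]: 1 | 2 | 3 | 4 | 5 | 6 | 7 | 8 | 9

reading off 1-entries of Δ²R: w = (8, 9, 6, 5, 2, 1, 4, 7, 3).

|D(w)|=26, |Ess(w)|=5:

[(2, 7, 0), (3, 5, 0), (4, 4, 0), (5, 1, 0), (8, 3, 2)]


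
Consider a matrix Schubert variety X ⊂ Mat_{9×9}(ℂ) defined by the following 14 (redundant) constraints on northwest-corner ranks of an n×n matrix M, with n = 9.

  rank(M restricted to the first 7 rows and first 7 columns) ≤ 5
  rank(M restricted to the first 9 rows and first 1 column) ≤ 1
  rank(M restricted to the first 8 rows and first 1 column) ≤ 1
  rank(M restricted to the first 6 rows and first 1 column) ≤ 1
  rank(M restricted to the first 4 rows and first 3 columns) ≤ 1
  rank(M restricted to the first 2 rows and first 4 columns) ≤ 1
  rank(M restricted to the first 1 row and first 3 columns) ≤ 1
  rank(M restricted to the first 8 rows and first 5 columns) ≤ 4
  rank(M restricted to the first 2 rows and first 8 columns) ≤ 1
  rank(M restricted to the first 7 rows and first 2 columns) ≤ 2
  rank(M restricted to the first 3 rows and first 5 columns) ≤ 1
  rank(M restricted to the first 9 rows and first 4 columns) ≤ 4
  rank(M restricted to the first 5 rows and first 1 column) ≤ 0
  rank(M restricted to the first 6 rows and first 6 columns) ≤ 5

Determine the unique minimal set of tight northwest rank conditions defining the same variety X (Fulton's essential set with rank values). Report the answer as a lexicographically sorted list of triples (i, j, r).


Recovering R(i,j) via the rank-extension bound from the 14 conditions:

  row 1: 0 1 1 1 1 1 1 1 1
  row 2: 0 1 1 1 1 1 1 1 2
  row 3: 0 1 1 1 1 2 2 2 3
  row 4: 0 1 1 2 2 3 3 3 4
  row 5: 0 1 2 3 3 4 4 4 5
  row 6: 1 2 3 4 4 5 5 5 6
  row 7: 1 2 3 4 4 5 5 6 7
  row 8: 1 2 3 4 4 5 6 7 8
  row 9: 1 2 3 4 5 6 7 8 9

so w = (2, 9, 6, 4, 3, 1, 8, 7, 5).

6 SE-corners of the 18-cell Rothe diagram give Ess(w):

[(2, 8, 1), (3, 5, 1), (4, 3, 1), (5, 1, 0), (7, 7, 5), (8, 5, 4)]


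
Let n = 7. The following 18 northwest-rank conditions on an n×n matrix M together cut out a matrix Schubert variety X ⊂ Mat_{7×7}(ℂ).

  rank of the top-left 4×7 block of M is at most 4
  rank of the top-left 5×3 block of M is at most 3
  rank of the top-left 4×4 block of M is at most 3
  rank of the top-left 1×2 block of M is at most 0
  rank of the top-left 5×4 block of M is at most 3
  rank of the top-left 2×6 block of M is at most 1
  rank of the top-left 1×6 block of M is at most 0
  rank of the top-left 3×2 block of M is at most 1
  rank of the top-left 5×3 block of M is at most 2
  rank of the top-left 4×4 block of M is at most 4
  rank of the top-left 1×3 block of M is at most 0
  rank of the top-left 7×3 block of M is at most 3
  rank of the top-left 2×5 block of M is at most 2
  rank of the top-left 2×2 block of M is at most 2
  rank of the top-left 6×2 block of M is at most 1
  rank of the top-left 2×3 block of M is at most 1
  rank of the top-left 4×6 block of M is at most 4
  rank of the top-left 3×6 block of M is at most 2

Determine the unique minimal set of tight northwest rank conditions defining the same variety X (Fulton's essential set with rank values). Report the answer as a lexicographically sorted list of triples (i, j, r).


Rank table r_w(7×7) implied by the 18 constraints:

  row 1: 0, 0, 0, 0, 0, 0, 1
  row 2: 1, 1, 1, 1, 1, 1, 2
  row 3: 1, 1, 2, 2, 2, 2, 3
  row 4: 1, 1, 2, 3, 3, 3, 4
  row 5: 1, 1, 2, 3, 4, 4, 5
  row 6: 1, 1, 2, 3, 4, 5, 6
  row 7: 1, 2, 3, 4, 5, 6, 7

giving w = (7, 1, 3, 4, 5, 6, 2) via Δ²R.

Fulton essential set (2 of the 10 Rothe cells):

[(1, 6, 0), (6, 2, 1)]


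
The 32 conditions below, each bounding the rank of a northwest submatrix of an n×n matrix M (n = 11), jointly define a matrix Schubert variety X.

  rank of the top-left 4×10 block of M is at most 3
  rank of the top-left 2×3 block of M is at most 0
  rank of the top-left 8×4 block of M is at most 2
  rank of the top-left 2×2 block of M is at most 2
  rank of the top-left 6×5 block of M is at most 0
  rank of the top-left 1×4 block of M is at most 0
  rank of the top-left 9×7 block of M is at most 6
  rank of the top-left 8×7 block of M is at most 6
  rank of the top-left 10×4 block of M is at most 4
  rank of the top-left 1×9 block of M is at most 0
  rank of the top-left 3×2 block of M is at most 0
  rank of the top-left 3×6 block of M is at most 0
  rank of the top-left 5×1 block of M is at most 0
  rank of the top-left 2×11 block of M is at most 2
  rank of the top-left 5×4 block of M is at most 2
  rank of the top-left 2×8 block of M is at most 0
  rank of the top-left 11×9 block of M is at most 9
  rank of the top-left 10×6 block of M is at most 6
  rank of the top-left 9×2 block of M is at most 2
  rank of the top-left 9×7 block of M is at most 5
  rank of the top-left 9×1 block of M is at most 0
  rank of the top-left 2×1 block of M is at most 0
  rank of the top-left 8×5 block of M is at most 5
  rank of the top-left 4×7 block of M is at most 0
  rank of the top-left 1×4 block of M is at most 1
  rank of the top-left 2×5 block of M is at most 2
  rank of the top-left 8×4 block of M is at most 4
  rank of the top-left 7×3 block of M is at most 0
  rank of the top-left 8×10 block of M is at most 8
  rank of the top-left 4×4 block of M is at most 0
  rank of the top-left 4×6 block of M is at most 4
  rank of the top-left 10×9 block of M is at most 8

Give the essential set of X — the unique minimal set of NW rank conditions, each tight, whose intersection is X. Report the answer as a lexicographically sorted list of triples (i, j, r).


Propagating the 32 rank bounds to every northwest block:

  0, 0, 0, 0, 0, 0, 0, 0, 0, 1, 1
  0, 0, 0, 0, 0, 0, 0, 0, 1, 2, 2
  0, 0, 0, 0, 0, 0, 0, 1, 2, 3, 3
  0, 0, 0, 0, 0, 0, 0, 1, 2, 3, 4
  0, 0, 0, 0, 0, 1, 1, 2, 3, 4, 5
  0, 0, 0, 0, 0, 1, 2, 3, 4, 5, 6
  0, 0, 0, 1, 1, 2, 3, 4, 5, 6, 7
  0, 1, 1, 2, 2, 3, 4, 5, 6, 7, 8
  0, 1, 2, 3, 3, 4, 5, 6, 7, 8, 9
  1, 2, 3, 4, 4, 5, 6, 7, 8, 9, 10
  1, 2, 3, 4, 5, 6, 7, 8, 9, 10, 11

the unique w with this rank table is (10, 9, 8, 11, 6, 7, 4, 2, 3, 1, 5).

|D(w)|=46, |Ess(w)|=6:

[(1, 9, 0), (2, 8, 0), (4, 7, 0), (6, 5, 0), (7, 3, 0), (9, 1, 0)]


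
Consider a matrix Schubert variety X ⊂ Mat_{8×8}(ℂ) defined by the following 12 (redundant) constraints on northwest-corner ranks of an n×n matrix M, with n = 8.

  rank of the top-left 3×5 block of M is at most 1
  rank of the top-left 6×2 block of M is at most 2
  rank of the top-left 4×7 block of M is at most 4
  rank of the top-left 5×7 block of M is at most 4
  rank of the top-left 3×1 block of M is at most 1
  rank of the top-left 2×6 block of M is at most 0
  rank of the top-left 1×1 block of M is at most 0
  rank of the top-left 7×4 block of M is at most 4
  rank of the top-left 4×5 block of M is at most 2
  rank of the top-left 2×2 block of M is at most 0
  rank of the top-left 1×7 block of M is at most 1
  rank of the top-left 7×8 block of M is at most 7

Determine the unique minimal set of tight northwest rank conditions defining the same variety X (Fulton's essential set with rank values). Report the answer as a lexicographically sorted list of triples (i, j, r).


The tightest implied rank at each (i,j), from the 12 conditions:

  0 | 0 | 0 | 0 | 0 | 0 | 1 | 1
  0 | 0 | 0 | 0 | 0 | 0 | 1 | 2
  1 | 1 | 1 | 1 | 1 | 1 | 2 | 3
  1 | 2 | 2 | 2 | 2 | 2 | 3 | 4
  1 | 2 | 3 | 3 | 3 | 3 | 4 | 5
  1 | 2 | 3 | 4 | 4 | 4 | 5 | 6
  1 | 2 | 3 | 4 | 5 | 5 | 6 | 7
  1 | 2 | 3 | 4 | 5 | 6 | 7 | 8

giving w = (7, 8, 1, 2, 3, 4, 5, 6) via Δ²R.

1 SE-corner of the 12-cell Rothe diagram gives Ess(w):

[(2, 6, 0)]


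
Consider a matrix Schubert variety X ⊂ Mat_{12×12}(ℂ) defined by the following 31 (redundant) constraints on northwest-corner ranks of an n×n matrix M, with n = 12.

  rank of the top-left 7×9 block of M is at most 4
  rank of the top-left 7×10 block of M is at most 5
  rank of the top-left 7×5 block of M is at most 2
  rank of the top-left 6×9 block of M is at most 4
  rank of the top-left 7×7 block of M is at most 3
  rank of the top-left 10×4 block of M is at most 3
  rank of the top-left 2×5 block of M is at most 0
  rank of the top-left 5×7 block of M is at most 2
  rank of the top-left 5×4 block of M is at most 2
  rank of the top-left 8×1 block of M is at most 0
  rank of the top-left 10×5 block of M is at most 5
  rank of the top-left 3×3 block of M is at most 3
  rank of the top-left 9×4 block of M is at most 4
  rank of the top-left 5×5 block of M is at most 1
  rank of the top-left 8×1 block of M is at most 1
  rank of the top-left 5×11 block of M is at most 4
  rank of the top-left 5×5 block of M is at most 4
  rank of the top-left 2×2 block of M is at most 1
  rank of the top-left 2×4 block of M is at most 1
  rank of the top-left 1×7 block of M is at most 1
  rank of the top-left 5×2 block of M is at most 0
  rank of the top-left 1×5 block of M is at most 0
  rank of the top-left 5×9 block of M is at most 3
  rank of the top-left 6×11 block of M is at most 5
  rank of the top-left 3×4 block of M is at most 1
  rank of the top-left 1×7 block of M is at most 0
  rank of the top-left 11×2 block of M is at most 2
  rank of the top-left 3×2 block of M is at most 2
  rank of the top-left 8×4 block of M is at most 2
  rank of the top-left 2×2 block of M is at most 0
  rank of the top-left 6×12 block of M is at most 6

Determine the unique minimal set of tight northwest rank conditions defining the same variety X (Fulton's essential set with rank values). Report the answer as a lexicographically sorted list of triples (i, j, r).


Rank table r_w(12×12) implied by the 31 constraints:

  row 1: 0, 0, 0, 0, 0, 0, 0, 1, 1, 1, 1, 1
  row 2: 0, 0, 0, 0, 0, 1, 1, 2, 2, 2, 2, 2
  row 3: 0, 0, 1, 1, 1, 2, 2, 3, 3, 3, 3, 3
  row 4: 0, 0, 1, 1, 1, 2, 2, 3, 3, 4, 4, 4
  row 5: 0, 0, 1, 1, 1, 2, 2, 3, 3, 4, 4, 5
  row 6: 0, 1, 2, 2, 2, 3, 3, 4, 4, 5, 5, 6
  row 7: 0, 1, 2, 2, 2, 3, 3, 4, 4, 5, 6, 7
  row 8: 0, 1, 2, 2, 3, 4, 4, 5, 5, 6, 7, 8
  row 9: 1, 2, 3, 3, 4, 5, 5, 6, 6, 7, 8, 9
  row 10: 1, 2, 3, 3, 4, 5, 6, 7, 7, 8, 9, 10
  row 11: 1, 2, 3, 4, 5, 6, 7, 8, 8, 9, 10, 11
  row 12: 1, 2, 3, 4, 5, 6, 7, 8, 9, 10, 11, 12

so w = (8, 6, 3, 10, 12, 2, 11, 5, 1, 7, 4, 9).

D(w) has 36 cells with 13 SE-corners; essential set:

[(1, 7, 0), (2, 5, 0), (5, 2, 0), (5, 5, 1), (5, 7, 2), (5, 9, 3), (5, 11, 4), (7, 5, 2), (7, 7, 3), (7, 9, 4), (8, 1, 0), (8, 4, 2), (10, 4, 3)]


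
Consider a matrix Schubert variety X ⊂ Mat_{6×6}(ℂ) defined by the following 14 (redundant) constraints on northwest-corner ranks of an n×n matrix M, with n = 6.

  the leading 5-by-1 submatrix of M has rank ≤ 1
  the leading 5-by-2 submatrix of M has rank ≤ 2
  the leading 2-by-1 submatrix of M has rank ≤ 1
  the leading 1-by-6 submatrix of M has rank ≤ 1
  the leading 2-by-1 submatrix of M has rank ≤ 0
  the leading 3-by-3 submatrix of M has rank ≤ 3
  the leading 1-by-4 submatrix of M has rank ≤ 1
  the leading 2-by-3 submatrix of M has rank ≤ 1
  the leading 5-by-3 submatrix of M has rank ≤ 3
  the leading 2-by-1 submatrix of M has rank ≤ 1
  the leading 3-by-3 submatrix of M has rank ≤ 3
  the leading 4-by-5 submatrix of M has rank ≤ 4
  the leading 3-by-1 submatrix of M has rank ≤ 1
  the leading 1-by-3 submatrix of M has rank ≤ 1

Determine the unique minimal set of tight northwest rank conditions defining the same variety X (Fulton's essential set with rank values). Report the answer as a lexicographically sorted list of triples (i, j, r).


Rank table r_w(6×6) implied by the 14 constraints:

  R[1]: 0 | 1 | 1 | 1 | 1 | 1
  R[2]: 0 | 1 | 1 | 2 | 2 | 2
  R[3]: 1 | 2 | 2 | 3 | 3 | 3
  R[4]: 1 | 2 | 3 | 4 | 4 | 4
  R[5]: 1 | 2 | 3 | 4 | 5 | 5
  R[6]: 1 | 2 | 3 | 4 | 5 | 6

reading off 1-entries of Δ²R: w = (2, 4, 1, 3, 5, 6).

Fulton essential set (2 of the 3 Rothe cells):

[(2, 1, 0), (2, 3, 1)]


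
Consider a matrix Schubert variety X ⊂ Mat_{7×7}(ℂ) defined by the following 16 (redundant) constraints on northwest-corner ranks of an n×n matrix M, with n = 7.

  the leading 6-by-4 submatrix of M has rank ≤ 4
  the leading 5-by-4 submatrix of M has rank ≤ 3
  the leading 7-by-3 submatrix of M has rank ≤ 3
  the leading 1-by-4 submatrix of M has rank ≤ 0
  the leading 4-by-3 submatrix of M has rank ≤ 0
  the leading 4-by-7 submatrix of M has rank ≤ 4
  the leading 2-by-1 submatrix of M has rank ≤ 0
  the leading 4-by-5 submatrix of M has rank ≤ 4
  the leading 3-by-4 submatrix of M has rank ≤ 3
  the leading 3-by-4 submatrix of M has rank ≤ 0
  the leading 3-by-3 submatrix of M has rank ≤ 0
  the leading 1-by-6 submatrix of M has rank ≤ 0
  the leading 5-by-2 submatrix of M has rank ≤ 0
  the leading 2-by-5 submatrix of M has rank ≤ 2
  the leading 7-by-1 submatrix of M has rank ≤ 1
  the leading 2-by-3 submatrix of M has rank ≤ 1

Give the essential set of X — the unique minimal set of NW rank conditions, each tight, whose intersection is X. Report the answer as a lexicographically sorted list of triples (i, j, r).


The tightest implied rank at each (i,j), from the 16 conditions:

  row 1: 0  0  0  0  0  0  1
  row 2: 0  0  0  0  1  1  2
  row 3: 0  0  0  0  1  2  3
  row 4: 0  0  0  1  2  3  4
  row 5: 0  0  1  2  3  4  5
  row 6: 1  1  2  3  4  5  6
  row 7: 1  2  3  4  5  6  7

the unique w with this rank table is (7, 5, 6, 4, 3, 1, 2).

|D(w)|=19, |Ess(w)|=4:

[(1, 6, 0), (3, 4, 0), (4, 3, 0), (5, 2, 0)]


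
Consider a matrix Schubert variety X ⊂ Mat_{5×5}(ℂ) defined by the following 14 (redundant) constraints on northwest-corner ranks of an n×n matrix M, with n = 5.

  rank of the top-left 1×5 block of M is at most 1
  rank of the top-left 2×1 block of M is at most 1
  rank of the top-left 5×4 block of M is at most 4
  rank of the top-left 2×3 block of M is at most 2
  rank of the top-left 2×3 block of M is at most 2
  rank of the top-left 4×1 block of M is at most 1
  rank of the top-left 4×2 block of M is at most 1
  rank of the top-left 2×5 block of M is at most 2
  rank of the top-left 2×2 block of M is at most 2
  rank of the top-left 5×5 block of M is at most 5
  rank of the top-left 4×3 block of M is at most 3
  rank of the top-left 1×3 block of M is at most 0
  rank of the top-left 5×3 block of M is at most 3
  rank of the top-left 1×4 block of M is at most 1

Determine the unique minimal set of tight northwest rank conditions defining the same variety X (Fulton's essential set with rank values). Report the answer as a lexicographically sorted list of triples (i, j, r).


The tightest implied rank at each (i,j), from the 14 conditions:

  row 1: 0 | 0 | 0 | 1 | 1
  row 2: 1 | 1 | 1 | 2 | 2
  row 3: 1 | 1 | 2 | 3 | 3
  row 4: 1 | 1 | 2 | 3 | 4
  row 5: 1 | 2 | 3 | 4 | 5

giving w = (4, 1, 3, 5, 2) via Δ²R.

|D(w)|=5, |Ess(w)|=2:

[(1, 3, 0), (4, 2, 1)]


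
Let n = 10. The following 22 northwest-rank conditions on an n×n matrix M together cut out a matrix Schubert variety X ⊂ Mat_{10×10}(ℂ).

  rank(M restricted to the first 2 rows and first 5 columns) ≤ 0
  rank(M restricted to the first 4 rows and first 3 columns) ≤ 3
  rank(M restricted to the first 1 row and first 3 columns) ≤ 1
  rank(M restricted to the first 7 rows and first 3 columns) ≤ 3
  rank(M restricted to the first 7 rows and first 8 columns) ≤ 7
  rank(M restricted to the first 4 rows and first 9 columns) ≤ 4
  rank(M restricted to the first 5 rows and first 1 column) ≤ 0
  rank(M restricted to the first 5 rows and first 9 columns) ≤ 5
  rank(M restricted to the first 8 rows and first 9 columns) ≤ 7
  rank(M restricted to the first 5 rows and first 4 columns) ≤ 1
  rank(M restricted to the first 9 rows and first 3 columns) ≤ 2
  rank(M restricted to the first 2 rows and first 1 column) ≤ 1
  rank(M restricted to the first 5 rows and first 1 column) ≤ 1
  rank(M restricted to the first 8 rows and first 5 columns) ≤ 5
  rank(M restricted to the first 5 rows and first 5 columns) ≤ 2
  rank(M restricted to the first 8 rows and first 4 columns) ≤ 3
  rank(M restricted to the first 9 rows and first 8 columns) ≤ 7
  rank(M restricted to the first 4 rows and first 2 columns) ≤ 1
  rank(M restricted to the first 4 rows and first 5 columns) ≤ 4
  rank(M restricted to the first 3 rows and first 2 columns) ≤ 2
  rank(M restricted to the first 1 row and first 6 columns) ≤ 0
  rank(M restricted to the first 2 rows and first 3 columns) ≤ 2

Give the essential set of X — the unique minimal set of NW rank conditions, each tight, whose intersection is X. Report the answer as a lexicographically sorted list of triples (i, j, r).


Propagating the 22 rank bounds to every northwest block:

  R[1]: 0 0 0 0 0 0 1 1 1 1
  R[2]: 0 0 0 0 0 1 2 2 2 2
  R[3]: 0 1 1 1 1 2 3 3 3 3
  R[4]: 0 1 1 1 2 3 4 4 4 4
  R[5]: 0 1 1 1 2 3 4 5 5 5
  R[6]: 1 2 2 2 3 4 5 6 6 6
  R[7]: 1 2 2 3 4 5 6 7 7 7
  R[8]: 1 2 2 3 4 5 6 7 7 8
  R[9]: 1 2 2 3 4 5 6 7 8 9
  R[10]: 1 2 3 4 5 6 7 8 9 10

hence w(1..10) = (7, 6, 2, 5, 8, 1, 4, 10, 9, 3).

|D(w)|=22, |Ess(w)|=6:

[(1, 6, 0), (2, 5, 0), (5, 1, 0), (5, 4, 1), (8, 9, 7), (9, 3, 2)]


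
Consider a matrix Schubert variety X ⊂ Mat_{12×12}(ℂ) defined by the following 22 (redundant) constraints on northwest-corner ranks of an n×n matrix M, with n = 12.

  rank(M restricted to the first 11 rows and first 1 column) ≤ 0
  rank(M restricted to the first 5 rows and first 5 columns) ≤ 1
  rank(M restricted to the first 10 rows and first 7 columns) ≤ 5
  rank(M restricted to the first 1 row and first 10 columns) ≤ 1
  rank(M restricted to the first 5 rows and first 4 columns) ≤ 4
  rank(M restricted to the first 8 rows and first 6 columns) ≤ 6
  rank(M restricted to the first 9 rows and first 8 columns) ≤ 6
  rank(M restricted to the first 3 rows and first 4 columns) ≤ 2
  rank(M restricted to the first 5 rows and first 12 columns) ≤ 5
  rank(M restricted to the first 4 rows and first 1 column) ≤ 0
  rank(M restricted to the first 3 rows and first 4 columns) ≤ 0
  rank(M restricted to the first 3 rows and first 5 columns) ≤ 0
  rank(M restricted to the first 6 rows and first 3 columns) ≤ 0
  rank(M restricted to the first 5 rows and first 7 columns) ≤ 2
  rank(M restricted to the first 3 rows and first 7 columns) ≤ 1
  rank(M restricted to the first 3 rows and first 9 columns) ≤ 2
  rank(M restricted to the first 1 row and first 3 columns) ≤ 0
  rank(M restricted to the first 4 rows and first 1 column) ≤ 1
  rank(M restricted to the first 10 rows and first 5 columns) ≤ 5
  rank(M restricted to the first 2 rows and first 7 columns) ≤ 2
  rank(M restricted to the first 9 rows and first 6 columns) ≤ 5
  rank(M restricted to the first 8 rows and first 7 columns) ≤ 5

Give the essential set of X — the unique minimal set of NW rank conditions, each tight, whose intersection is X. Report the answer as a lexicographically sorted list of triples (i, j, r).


Rank table r_w(12×12) implied by the 22 constraints:

  R[1]: 0 | 0 | 0 | 0 | 0 | 1 | 1 | 1 | 1 | 1 | 1 | 1
  R[2]: 0 | 0 | 0 | 0 | 0 | 1 | 1 | 2 | 2 | 2 | 2 | 2
  R[3]: 0 | 0 | 0 | 0 | 0 | 1 | 1 | 2 | 2 | 3 | 3 | 3
  R[4]: 0 | 0 | 0 | 1 | 1 | 2 | 2 | 3 | 3 | 4 | 4 | 4
  R[5]: 0 | 0 | 0 | 1 | 1 | 2 | 2 | 3 | 4 | 5 | 5 | 5
  R[6]: 0 | 0 | 0 | 1 | 2 | 3 | 3 | 4 | 5 | 6 | 6 | 6
  R[7]: 0 | 1 | 1 | 2 | 3 | 4 | 4 | 5 | 6 | 7 | 7 | 7
  R[8]: 0 | 1 | 2 | 3 | 4 | 5 | 5 | 6 | 7 | 8 | 8 | 8
  R[9]: 0 | 1 | 2 | 3 | 4 | 5 | 5 | 6 | 7 | 8 | 9 | 9
  R[10]: 0 | 1 | 2 | 3 | 4 | 5 | 5 | 6 | 7 | 8 | 9 | 10
  R[11]: 0 | 1 | 2 | 3 | 4 | 5 | 6 | 7 | 8 | 9 | 10 | 11
  R[12]: 1 | 2 | 3 | 4 | 5 | 6 | 7 | 8 | 9 | 10 | 11 | 12

the unique w with this rank table is (6, 8, 10, 4, 9, 5, 2, 3, 11, 12, 7, 1).

ℓ(w)=36; the 8 essential cells (i,j,r):

[(3, 5, 0), (3, 7, 1), (3, 9, 2), (5, 5, 1), (5, 7, 2), (6, 3, 0), (10, 7, 5), (11, 1, 0)]


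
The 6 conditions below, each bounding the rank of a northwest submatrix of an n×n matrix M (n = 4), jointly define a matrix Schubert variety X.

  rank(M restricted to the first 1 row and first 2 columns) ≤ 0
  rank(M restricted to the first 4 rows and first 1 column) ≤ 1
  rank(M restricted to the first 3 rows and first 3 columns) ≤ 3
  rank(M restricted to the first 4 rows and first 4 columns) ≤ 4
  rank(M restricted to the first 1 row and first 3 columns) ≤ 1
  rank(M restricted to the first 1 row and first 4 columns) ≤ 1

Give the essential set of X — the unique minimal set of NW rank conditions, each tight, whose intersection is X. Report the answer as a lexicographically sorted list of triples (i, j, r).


Reconstructing r_w from the 6 given conditions:

  0, 0, 1, 1
  1, 1, 2, 2
  1, 2, 3, 3
  1, 2, 3, 4

reading off 1-entries of Δ²R: w = (3, 1, 2, 4).

1 SE-corner of the 2-cell Rothe diagram gives Ess(w):

[(1, 2, 0)]


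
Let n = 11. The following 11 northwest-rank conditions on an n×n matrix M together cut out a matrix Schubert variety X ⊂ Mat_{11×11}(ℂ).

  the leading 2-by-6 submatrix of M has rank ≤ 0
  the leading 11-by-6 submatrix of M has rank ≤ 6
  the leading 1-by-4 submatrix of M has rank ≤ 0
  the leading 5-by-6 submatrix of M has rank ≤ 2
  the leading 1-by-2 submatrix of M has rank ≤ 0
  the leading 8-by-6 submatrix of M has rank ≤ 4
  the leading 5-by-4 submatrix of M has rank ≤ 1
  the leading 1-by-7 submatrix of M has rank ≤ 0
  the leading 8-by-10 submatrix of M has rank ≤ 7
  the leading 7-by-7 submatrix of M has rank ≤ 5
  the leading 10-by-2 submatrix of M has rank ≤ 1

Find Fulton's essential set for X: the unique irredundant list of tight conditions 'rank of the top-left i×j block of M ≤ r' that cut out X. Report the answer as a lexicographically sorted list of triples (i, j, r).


Recovering R(i,j) via the rank-extension bound from the 11 conditions:

  0 | 0 | 0 | 0 | 0 | 0 | 0 | 1 | 1 | 1 | 1
  0 | 0 | 0 | 0 | 0 | 0 | 1 | 2 | 2 | 2 | 2
  1 | 1 | 1 | 1 | 1 | 1 | 2 | 3 | 3 | 3 | 3
  1 | 1 | 1 | 1 | 2 | 2 | 3 | 4 | 4 | 4 | 4
  1 | 1 | 1 | 1 | 2 | 2 | 3 | 4 | 5 | 5 | 5
  1 | 1 | 2 | 2 | 3 | 3 | 4 | 5 | 6 | 6 | 6
  1 | 1 | 2 | 3 | 4 | 4 | 5 | 6 | 7 | 7 | 7
  1 | 1 | 2 | 3 | 4 | 4 | 5 | 6 | 7 | 7 | 8
  1 | 1 | 2 | 3 | 4 | 5 | 6 | 7 | 8 | 8 | 9
  1 | 1 | 2 | 3 | 4 | 5 | 6 | 7 | 8 | 9 | 10
  1 | 2 | 3 | 4 | 5 | 6 | 7 | 8 | 9 | 10 | 11

giving w = (8, 7, 1, 5, 9, 3, 4, 11, 6, 10, 2) via Δ²R.

Fulton essential set (7 of the 27 Rothe cells):

[(1, 7, 0), (2, 6, 0), (5, 4, 1), (5, 6, 2), (8, 6, 4), (8, 10, 7), (10, 2, 1)]


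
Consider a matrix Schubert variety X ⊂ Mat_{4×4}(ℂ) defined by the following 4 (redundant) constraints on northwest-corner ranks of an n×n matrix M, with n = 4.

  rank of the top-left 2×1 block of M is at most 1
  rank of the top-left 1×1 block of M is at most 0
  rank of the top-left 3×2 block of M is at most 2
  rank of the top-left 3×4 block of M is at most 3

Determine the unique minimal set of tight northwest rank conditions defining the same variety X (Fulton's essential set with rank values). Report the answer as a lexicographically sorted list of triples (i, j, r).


Computing R[i][j] = min implied NW-rank bound (n=4, 4 conditions):

  row 1: 0  1  1  1
  row 2: 1  2  2  2
  row 3: 1  2  3  3
  row 4: 1  2  3  4

giving w = (2, 1, 3, 4) via Δ²R.

|D(w)|=1, |Ess(w)|=1:

[(1, 1, 0)]


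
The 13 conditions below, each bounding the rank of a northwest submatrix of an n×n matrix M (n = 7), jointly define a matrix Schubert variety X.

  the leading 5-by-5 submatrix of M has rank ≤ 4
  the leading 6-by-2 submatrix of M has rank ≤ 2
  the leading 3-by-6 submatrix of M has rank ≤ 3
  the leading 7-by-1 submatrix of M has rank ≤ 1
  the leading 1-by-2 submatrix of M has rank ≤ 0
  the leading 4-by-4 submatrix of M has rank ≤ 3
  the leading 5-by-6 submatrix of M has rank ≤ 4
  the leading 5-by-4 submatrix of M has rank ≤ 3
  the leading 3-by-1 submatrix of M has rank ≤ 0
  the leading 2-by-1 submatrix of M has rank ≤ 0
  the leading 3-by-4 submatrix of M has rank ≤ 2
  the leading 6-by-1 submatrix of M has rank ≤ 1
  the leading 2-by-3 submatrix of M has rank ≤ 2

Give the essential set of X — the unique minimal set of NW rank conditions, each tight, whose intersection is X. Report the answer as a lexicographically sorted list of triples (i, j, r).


Computing R[i][j] = min implied NW-rank bound (n=7, 13 conditions):

  R[1]: 0  0  1  1  1  1  1
  R[2]: 0  1  2  2  2  2  2
  R[3]: 0  1  2  2  3  3  3
  R[4]: 1  2  3  3  4  4  4
  R[5]: 1  2  3  3  4  4  5
  R[6]: 1  2  3  4  5  5  6
  R[7]: 1  2  3  4  5  6  7

so w = (3, 2, 5, 1, 7, 4, 6).

Fulton essential set (5 of the 7 Rothe cells):

[(1, 2, 0), (3, 1, 0), (3, 4, 2), (5, 4, 3), (5, 6, 4)]


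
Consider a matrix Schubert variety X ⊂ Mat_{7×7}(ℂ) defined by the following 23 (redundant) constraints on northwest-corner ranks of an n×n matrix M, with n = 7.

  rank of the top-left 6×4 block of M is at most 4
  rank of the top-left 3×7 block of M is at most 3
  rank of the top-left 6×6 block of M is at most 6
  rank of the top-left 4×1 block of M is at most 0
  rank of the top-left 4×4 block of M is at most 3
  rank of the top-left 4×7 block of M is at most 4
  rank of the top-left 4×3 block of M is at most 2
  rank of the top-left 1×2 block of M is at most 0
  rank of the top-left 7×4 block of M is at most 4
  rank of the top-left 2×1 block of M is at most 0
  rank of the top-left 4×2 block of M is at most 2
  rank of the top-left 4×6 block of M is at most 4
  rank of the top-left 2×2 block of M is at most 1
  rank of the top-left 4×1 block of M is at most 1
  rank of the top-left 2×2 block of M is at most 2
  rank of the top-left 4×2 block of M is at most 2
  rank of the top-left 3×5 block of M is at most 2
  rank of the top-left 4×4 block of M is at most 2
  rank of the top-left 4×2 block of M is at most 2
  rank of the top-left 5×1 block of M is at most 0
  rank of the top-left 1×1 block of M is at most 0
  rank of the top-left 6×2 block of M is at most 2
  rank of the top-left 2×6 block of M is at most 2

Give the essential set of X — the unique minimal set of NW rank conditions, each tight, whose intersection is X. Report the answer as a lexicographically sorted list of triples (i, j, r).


The tightest implied rank at each (i,j), from the 23 conditions:

  i=1: 0 | 0 | 1 | 1 | 1 | 1 | 1
  i=2: 0 | 1 | 2 | 2 | 2 | 2 | 2
  i=3: 0 | 1 | 2 | 2 | 2 | 3 | 3
  i=4: 0 | 1 | 2 | 2 | 3 | 4 | 4
  i=5: 0 | 1 | 2 | 3 | 4 | 5 | 5
  i=6: 1 | 2 | 3 | 4 | 5 | 6 | 6
  i=7: 1 | 2 | 3 | 4 | 5 | 6 | 7

second differences of R give the permutation w = (3, 2, 6, 5, 4, 1, 7).

|D(w)|=9, |Ess(w)|=4:

[(1, 2, 0), (3, 5, 2), (4, 4, 2), (5, 1, 0)]


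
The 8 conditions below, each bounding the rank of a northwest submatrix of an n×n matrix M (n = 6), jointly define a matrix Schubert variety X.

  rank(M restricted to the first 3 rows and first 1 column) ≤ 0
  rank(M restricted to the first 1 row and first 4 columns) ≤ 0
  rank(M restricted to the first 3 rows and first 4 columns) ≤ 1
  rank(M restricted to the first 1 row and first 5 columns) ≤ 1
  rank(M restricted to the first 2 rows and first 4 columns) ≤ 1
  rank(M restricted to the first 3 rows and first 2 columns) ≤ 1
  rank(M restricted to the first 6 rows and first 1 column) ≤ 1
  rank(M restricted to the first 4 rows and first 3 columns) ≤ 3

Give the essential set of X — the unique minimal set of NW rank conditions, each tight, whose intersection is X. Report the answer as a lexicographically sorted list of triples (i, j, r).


Reconstructing r_w from the 8 given conditions:

  row 1: 0, 0, 0, 0, 1, 1
  row 2: 0, 1, 1, 1, 2, 2
  row 3: 0, 1, 1, 1, 2, 3
  row 4: 1, 2, 2, 2, 3, 4
  row 5: 1, 2, 3, 3, 4, 5
  row 6: 1, 2, 3, 4, 5, 6

so w = (5, 2, 6, 1, 3, 4).

ℓ(w)=8; the 3 essential cells (i,j,r):

[(1, 4, 0), (3, 1, 0), (3, 4, 1)]


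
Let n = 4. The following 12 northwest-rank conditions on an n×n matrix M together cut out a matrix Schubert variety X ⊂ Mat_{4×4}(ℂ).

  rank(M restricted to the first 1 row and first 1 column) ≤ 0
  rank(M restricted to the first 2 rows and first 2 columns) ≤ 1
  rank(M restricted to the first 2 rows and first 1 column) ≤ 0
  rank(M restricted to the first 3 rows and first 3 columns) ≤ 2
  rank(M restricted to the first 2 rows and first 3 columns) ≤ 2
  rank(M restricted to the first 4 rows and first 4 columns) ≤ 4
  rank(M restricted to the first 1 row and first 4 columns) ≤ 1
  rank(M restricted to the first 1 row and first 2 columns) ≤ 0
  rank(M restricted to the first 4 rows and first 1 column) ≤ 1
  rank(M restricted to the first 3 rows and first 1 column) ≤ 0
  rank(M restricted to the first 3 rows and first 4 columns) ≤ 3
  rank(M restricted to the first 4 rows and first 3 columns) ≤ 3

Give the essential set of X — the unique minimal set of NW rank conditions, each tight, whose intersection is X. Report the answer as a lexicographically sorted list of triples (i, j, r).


Reconstructing r_w from the 12 given conditions:

  row 1: 0 0 1 1
  row 2: 0 1 2 2
  row 3: 0 1 2 3
  row 4: 1 2 3 4

reading off 1-entries of Δ²R: w = (3, 2, 4, 1).

Rothe diagram D(w) (4 cells), 2 SE-corners (essential conditions):

[(1, 2, 0), (3, 1, 0)]


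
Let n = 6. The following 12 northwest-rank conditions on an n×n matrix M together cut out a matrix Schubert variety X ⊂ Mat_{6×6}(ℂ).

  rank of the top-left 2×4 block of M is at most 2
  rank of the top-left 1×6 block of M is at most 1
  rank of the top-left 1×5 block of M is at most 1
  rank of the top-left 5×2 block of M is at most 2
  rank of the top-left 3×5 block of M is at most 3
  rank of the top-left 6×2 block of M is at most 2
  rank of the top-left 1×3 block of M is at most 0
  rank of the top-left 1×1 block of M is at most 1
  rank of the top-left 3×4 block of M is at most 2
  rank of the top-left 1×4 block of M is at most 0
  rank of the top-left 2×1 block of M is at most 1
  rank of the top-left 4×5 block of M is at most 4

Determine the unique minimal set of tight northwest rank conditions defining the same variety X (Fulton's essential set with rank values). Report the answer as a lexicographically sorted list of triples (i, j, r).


Propagating the 12 rank bounds to every northwest block:

  0, 0, 0, 0, 1, 1
  1, 1, 1, 1, 2, 2
  1, 2, 2, 2, 3, 3
  1, 2, 3, 3, 4, 4
  1, 2, 3, 4, 5, 5
  1, 2, 3, 4, 5, 6

so w = (5, 1, 2, 3, 4, 6).

ℓ(w)=4; the 1 essential cell (i,j,r):

[(1, 4, 0)]


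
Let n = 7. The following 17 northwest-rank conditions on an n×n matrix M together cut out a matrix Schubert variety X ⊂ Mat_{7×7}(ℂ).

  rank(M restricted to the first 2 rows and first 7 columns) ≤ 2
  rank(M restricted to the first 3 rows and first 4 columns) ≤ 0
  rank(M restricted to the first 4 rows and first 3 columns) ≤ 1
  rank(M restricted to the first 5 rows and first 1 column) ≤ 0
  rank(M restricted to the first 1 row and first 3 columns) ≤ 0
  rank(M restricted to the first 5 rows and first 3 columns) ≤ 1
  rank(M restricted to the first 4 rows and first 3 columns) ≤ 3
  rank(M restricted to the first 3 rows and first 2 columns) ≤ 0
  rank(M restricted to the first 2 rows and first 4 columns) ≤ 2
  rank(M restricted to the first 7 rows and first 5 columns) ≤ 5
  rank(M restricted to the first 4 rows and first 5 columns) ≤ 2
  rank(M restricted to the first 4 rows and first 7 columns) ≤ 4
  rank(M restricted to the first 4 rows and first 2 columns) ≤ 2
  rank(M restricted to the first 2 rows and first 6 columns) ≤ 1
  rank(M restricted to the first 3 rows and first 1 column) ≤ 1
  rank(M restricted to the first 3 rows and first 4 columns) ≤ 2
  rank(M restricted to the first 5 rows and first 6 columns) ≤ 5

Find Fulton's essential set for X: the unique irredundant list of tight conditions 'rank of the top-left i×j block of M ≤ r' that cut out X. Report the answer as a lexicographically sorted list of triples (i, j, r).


Recovering R(i,j) via the rank-extension bound from the 17 conditions:

  row 1: 0 0 0 0 1 1 1
  row 2: 0 0 0 0 1 1 2
  row 3: 0 0 0 0 1 2 3
  row 4: 0 1 1 1 2 3 4
  row 5: 0 1 1 2 3 4 5
  row 6: 1 2 2 3 4 5 6
  row 7: 1 2 3 4 5 6 7

second differences of R give the permutation w = (5, 7, 6, 2, 4, 1, 3).

Fulton essential set (4 of the 16 Rothe cells):

[(2, 6, 1), (3, 4, 0), (5, 1, 0), (5, 3, 1)]


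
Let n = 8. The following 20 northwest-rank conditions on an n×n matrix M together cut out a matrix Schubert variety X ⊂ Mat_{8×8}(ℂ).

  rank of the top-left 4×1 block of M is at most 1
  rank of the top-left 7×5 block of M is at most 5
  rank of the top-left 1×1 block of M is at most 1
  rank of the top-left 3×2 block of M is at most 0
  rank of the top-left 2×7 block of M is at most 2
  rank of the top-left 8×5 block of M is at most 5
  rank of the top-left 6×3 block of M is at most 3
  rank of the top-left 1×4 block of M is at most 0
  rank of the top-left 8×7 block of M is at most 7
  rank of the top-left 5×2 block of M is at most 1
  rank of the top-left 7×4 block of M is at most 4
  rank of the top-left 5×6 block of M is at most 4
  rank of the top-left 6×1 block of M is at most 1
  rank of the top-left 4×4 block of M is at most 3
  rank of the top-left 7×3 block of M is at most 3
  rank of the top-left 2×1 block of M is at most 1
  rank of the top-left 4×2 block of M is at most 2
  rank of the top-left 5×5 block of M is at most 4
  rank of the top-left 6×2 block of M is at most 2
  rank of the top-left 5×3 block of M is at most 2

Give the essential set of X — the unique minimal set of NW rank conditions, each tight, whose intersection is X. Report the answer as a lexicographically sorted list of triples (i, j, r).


Propagating the 20 rank bounds to every northwest block:

  R[1]: 0  0  0  0  1  1  1  1
  R[2]: 0  0  1  1  2  2  2  2
  R[3]: 0  0  1  2  3  3  3  3
  R[4]: 1  1  2  3  4  4  4  4
  R[5]: 1  1  2  3  4  4  5  5
  R[6]: 1  2  3  4  5  5  6  6
  R[7]: 1  2  3  4  5  6  7  7
  R[8]: 1  2  3  4  5  6  7  8

giving w = (5, 3, 4, 1, 7, 2, 6, 8) via Δ²R.

D(w) has 10 cells with 4 SE-corners; essential set:

[(1, 4, 0), (3, 2, 0), (5, 2, 1), (5, 6, 4)]


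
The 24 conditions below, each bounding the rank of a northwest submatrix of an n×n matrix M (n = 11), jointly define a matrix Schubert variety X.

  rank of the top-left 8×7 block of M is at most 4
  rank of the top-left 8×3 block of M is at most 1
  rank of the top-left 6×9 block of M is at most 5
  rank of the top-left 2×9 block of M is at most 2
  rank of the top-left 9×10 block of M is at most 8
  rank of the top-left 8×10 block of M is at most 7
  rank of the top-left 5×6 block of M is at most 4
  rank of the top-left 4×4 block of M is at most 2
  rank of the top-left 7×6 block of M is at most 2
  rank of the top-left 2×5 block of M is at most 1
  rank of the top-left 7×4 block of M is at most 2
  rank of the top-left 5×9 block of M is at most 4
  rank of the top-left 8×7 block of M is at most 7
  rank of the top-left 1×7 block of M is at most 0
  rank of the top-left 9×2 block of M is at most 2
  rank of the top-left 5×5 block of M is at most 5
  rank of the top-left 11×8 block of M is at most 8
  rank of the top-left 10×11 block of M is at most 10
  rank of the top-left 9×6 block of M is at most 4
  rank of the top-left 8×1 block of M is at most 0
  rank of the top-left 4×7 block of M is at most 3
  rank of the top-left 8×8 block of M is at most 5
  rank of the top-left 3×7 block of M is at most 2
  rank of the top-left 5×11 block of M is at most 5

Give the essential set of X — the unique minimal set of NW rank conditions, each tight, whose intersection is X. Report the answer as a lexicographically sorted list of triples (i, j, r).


Reconstructing r_w from the 24 given conditions:

  i=1: 0, 0, 0, 0, 0, 0, 0, 1, 1, 1, 1
  i=2: 0, 1, 1, 1, 1, 1, 1, 2, 2, 2, 2
  i=3: 0, 1, 1, 2, 2, 2, 2, 3, 3, 3, 3
  i=4: 0, 1, 1, 2, 2, 2, 3, 4, 4, 4, 4
  i=5: 0, 1, 1, 2, 2, 2, 3, 4, 4, 5, 5
  i=6: 0, 1, 1, 2, 2, 2, 3, 4, 5, 6, 6
  i=7: 0, 1, 1, 2, 2, 2, 3, 4, 5, 6, 7
  i=8: 0, 1, 1, 2, 3, 3, 4, 5, 6, 7, 8
  i=9: 1, 2, 2, 3, 4, 4, 5, 6, 7, 8, 9
  i=10: 1, 2, 3, 4, 5, 5, 6, 7, 8, 9, 10
  i=11: 1, 2, 3, 4, 5, 6, 7, 8, 9, 10, 11

so w = (8, 2, 4, 7, 10, 9, 11, 5, 1, 3, 6).

Fulton essential set (5 of the 29 Rothe cells):

[(1, 7, 0), (5, 9, 4), (7, 6, 2), (8, 1, 0), (8, 3, 1)]


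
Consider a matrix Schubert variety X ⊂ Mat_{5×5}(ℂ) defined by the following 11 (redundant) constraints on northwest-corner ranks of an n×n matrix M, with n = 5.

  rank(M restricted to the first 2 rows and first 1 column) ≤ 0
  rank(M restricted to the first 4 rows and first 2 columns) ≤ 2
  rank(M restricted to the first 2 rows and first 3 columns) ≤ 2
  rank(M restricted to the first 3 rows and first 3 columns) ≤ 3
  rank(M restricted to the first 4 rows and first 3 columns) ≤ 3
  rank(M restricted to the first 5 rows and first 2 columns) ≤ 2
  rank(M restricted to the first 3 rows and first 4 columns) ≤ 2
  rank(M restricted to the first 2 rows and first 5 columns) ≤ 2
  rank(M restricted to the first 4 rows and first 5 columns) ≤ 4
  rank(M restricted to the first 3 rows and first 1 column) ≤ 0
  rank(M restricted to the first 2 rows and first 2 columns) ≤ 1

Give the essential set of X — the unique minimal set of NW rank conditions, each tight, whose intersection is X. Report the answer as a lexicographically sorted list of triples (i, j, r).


The tightest implied rank at each (i,j), from the 11 conditions:

  row 1: 0  1  1  1  1
  row 2: 0  1  2  2  2
  row 3: 0  1  2  2  3
  row 4: 1  2  3  3  4
  row 5: 1  2  3  4  5

hence w(1..5) = (2, 3, 5, 1, 4).

D(w) has 4 cells with 2 SE-corners; essential set:

[(3, 1, 0), (3, 4, 2)]
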